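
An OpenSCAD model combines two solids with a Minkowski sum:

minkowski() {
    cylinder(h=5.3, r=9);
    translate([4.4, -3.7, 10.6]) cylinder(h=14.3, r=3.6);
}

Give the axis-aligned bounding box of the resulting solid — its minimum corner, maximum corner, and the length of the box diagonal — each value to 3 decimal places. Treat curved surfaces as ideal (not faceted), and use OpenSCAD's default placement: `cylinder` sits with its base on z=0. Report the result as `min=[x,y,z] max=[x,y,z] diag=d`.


A = translate([4.4, -3.7, 10.6]) cylinder(h=14.3, r=3.6) → bbox [0.8,-7.3,10.6] .. [8,-0.1,24.9]
B = cylinder(h=5.3, r=9) → bbox [-9,-9,0] .. [9,9,5.3]
lo = A.lo+B.lo = [0.8-9, -7.3-9, 10.6+0] = [-8.200,-16.300,10.600]
hi = A.hi+B.hi = [8+9, -0.1+9, 24.9+5.3] = [17.000,8.900,30.200]
diag = √(25.2²+25.2²+19.6²) = √1654.24 = 40.672

min=[-8.200,-16.300,10.600] max=[17.000,8.900,30.200] diag=40.672


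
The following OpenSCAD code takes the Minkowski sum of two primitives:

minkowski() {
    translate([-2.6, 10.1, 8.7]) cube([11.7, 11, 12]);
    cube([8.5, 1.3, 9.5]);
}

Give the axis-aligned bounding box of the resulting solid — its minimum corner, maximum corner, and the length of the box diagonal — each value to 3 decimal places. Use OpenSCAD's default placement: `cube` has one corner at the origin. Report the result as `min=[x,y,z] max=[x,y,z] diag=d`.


min=[-2.600,10.100,8.700] max=[17.600,22.400,30.200] diag=31.962

A = translate([-2.6, 10.1, 8.7]) cube([11.7, 11, 12]) → bbox [-2.6,10.1,8.7] .. [9.1,21.1,20.7]
B = cube([8.5, 1.3, 9.5]) → bbox [0,0,0] .. [8.5,1.3,9.5]
lo = A.lo+B.lo = [-2.6+0, 10.1+0, 8.7+0] = [-2.600,10.100,8.700]
hi = A.hi+B.hi = [9.1+8.5, 21.1+1.3, 20.7+9.5] = [17.600,22.400,30.200]
diag = √(20.2²+12.3²+21.5²) = √1021.58 = 31.962


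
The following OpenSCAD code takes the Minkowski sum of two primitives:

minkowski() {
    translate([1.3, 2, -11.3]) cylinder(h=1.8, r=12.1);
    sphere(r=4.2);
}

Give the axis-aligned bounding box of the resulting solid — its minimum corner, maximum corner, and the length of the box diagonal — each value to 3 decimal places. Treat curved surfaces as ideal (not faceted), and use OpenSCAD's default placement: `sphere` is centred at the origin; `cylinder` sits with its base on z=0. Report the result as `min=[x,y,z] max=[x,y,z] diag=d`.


A = translate([1.3, 2, -11.3]) cylinder(h=1.8, r=12.1) → bbox [-10.8,-10.1,-11.3] .. [13.4,14.1,-9.5]
B = sphere(r=4.2) → bbox [-4.2,-4.2,-4.2] .. [4.2,4.2,4.2]
lo = A.lo+B.lo = [-10.8-4.2, -10.1-4.2, -11.3-4.2] = [-15.000,-14.300,-15.500]
hi = A.hi+B.hi = [13.4+4.2, 14.1+4.2, -9.5+4.2] = [17.600,18.300,-5.300]
diag = √(32.6²+32.6²+10.2²) = √2229.56 = 47.218

min=[-15.000,-14.300,-15.500] max=[17.600,18.300,-5.300] diag=47.218


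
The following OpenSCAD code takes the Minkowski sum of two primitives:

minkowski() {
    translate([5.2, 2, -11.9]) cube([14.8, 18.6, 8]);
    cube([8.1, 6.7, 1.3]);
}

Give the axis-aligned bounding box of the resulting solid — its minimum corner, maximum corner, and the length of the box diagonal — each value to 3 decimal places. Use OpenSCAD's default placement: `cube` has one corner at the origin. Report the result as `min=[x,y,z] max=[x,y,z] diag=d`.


A = translate([5.2, 2, -11.9]) cube([14.8, 18.6, 8]) → bbox [5.2,2,-11.9] .. [20,20.6,-3.9]
B = cube([8.1, 6.7, 1.3]) → bbox [0,0,0] .. [8.1,6.7,1.3]
lo = A.lo+B.lo = [5.2+0, 2+0, -11.9+0] = [5.200,2.000,-11.900]
hi = A.hi+B.hi = [20+8.1, 20.6+6.7, -3.9+1.3] = [28.100,27.300,-2.600]
diag = √(22.9²+25.3²+9.3²) = √1250.99 = 35.369

min=[5.200,2.000,-11.900] max=[28.100,27.300,-2.600] diag=35.369


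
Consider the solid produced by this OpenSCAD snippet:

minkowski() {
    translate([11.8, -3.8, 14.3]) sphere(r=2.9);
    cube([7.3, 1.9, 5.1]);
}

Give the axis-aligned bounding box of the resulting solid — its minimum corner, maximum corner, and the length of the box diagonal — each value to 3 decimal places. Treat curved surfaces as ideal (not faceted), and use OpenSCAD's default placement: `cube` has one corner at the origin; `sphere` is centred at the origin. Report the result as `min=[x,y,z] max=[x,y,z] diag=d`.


min=[8.900,-6.700,11.400] max=[22.000,1.000,22.300] diag=18.701

A = translate([11.8, -3.8, 14.3]) sphere(r=2.9) → bbox [8.9,-6.7,11.4] .. [14.7,-0.9,17.2]
B = cube([7.3, 1.9, 5.1]) → bbox [0,0,0] .. [7.3,1.9,5.1]
lo = A.lo+B.lo = [8.9+0, -6.7+0, 11.4+0] = [8.900,-6.700,11.400]
hi = A.hi+B.hi = [14.7+7.3, -0.9+1.9, 17.2+5.1] = [22.000,1.000,22.300]
diag = √(13.1²+7.7²+10.9²) = √349.71 = 18.701


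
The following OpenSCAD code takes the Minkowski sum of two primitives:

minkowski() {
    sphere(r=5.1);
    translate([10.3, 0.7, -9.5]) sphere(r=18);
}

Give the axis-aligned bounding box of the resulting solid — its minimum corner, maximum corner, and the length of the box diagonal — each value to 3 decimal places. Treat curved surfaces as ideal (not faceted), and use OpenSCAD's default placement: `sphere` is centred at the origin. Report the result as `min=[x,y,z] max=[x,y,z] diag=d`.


A = translate([10.3, 0.7, -9.5]) sphere(r=18) → bbox [-7.7,-17.3,-27.5] .. [28.3,18.7,8.5]
B = sphere(r=5.1) → bbox [-5.1,-5.1,-5.1] .. [5.1,5.1,5.1]
lo = A.lo+B.lo = [-7.7-5.1, -17.3-5.1, -27.5-5.1] = [-12.800,-22.400,-32.600]
hi = A.hi+B.hi = [28.3+5.1, 18.7+5.1, 8.5+5.1] = [33.400,23.800,13.600]
diag = √(46.2²+46.2²+46.2²) = √6403.32 = 80.021

min=[-12.800,-22.400,-32.600] max=[33.400,23.800,13.600] diag=80.021


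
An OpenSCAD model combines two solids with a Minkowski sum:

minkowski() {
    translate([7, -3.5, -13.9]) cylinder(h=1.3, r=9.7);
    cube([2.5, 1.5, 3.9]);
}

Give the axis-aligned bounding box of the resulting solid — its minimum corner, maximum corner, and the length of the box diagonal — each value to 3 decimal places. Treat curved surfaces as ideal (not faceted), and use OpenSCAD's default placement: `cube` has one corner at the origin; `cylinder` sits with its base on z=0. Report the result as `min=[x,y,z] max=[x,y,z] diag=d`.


min=[-2.700,-13.200,-13.900] max=[19.200,7.700,-8.700] diag=30.716

A = translate([7, -3.5, -13.9]) cylinder(h=1.3, r=9.7) → bbox [-2.7,-13.2,-13.9] .. [16.7,6.2,-12.6]
B = cube([2.5, 1.5, 3.9]) → bbox [0,0,0] .. [2.5,1.5,3.9]
lo = A.lo+B.lo = [-2.7+0, -13.2+0, -13.9+0] = [-2.700,-13.200,-13.900]
hi = A.hi+B.hi = [16.7+2.5, 6.2+1.5, -12.6+3.9] = [19.200,7.700,-8.700]
diag = √(21.9²+20.9²+5.2²) = √943.46 = 30.716


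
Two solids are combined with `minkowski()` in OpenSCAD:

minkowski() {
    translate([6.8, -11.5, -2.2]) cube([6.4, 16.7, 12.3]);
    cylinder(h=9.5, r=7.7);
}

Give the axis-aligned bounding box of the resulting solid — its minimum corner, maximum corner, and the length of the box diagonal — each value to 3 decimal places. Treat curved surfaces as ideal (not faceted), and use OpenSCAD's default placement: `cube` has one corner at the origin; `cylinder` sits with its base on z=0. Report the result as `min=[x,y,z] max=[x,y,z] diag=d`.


min=[-0.900,-19.200,-2.200] max=[20.900,12.900,19.600] diag=44.507

A = translate([6.8, -11.5, -2.2]) cube([6.4, 16.7, 12.3]) → bbox [6.8,-11.5,-2.2] .. [13.2,5.2,10.1]
B = cylinder(h=9.5, r=7.7) → bbox [-7.7,-7.7,0] .. [7.7,7.7,9.5]
lo = A.lo+B.lo = [6.8-7.7, -11.5-7.7, -2.2+0] = [-0.900,-19.200,-2.200]
hi = A.hi+B.hi = [13.2+7.7, 5.2+7.7, 10.1+9.5] = [20.900,12.900,19.600]
diag = √(21.8²+32.1²+21.8²) = √1980.89 = 44.507


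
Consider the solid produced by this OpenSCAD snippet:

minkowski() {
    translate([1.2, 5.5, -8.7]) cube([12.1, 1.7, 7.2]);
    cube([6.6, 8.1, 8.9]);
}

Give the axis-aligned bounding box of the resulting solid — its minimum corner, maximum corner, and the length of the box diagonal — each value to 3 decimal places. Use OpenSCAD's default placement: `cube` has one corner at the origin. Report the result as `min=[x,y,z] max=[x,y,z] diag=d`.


A = translate([1.2, 5.5, -8.7]) cube([12.1, 1.7, 7.2]) → bbox [1.2,5.5,-8.7] .. [13.3,7.2,-1.5]
B = cube([6.6, 8.1, 8.9]) → bbox [0,0,0] .. [6.6,8.1,8.9]
lo = A.lo+B.lo = [1.2+0, 5.5+0, -8.7+0] = [1.200,5.500,-8.700]
hi = A.hi+B.hi = [13.3+6.6, 7.2+8.1, -1.5+8.9] = [19.900,15.300,7.400]
diag = √(18.7²+9.8²+16.1²) = √704.94 = 26.551

min=[1.200,5.500,-8.700] max=[19.900,15.300,7.400] diag=26.551


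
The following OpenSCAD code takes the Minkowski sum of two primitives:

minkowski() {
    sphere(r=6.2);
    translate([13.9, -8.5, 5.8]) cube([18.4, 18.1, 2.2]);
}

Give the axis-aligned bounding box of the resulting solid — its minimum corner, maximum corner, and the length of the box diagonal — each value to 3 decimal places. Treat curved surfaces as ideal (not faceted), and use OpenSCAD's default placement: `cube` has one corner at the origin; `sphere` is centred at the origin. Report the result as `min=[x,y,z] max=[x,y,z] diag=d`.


A = translate([13.9, -8.5, 5.8]) cube([18.4, 18.1, 2.2]) → bbox [13.9,-8.5,5.8] .. [32.3,9.6,8]
B = sphere(r=6.2) → bbox [-6.2,-6.2,-6.2] .. [6.2,6.2,6.2]
lo = A.lo+B.lo = [13.9-6.2, -8.5-6.2, 5.8-6.2] = [7.700,-14.700,-0.400]
hi = A.hi+B.hi = [32.3+6.2, 9.6+6.2, 8+6.2] = [38.500,15.800,14.200]
diag = √(30.8²+30.5²+14.6²) = √2092.05 = 45.739

min=[7.700,-14.700,-0.400] max=[38.500,15.800,14.200] diag=45.739


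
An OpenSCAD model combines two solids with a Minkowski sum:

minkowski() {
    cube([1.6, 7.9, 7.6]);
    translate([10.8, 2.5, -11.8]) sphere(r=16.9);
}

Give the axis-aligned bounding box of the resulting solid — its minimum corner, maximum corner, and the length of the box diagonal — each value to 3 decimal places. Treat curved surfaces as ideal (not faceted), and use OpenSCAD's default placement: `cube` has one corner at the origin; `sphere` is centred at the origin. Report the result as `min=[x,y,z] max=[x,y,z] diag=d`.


A = translate([10.8, 2.5, -11.8]) sphere(r=16.9) → bbox [-6.1,-14.4,-28.7] .. [27.7,19.4,5.1]
B = cube([1.6, 7.9, 7.6]) → bbox [0,0,0] .. [1.6,7.9,7.6]
lo = A.lo+B.lo = [-6.1+0, -14.4+0, -28.7+0] = [-6.100,-14.400,-28.700]
hi = A.hi+B.hi = [27.7+1.6, 19.4+7.9, 5.1+7.6] = [29.300,27.300,12.700]
diag = √(35.4²+41.7²+41.4²) = √4706.01 = 68.600

min=[-6.100,-14.400,-28.700] max=[29.300,27.300,12.700] diag=68.600


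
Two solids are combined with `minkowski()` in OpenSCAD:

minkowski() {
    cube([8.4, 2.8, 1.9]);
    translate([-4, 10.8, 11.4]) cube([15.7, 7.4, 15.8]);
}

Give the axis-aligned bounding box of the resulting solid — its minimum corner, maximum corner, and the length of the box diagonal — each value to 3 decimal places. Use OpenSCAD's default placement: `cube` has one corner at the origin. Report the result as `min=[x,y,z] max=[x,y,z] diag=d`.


A = translate([-4, 10.8, 11.4]) cube([15.7, 7.4, 15.8]) → bbox [-4,10.8,11.4] .. [11.7,18.2,27.2]
B = cube([8.4, 2.8, 1.9]) → bbox [0,0,0] .. [8.4,2.8,1.9]
lo = A.lo+B.lo = [-4+0, 10.8+0, 11.4+0] = [-4.000,10.800,11.400]
hi = A.hi+B.hi = [11.7+8.4, 18.2+2.8, 27.2+1.9] = [20.100,21.000,29.100]
diag = √(24.1²+10.2²+17.7²) = √998.14 = 31.593

min=[-4.000,10.800,11.400] max=[20.100,21.000,29.100] diag=31.593


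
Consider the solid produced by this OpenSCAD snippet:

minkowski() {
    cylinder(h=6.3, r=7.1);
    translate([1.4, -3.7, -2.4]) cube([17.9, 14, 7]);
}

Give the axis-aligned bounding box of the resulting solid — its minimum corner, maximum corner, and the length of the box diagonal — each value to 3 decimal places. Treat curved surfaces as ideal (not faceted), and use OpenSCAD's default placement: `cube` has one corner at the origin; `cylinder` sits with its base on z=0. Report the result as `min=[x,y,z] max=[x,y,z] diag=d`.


min=[-5.700,-10.800,-2.400] max=[26.400,17.400,10.900] diag=44.750

A = translate([1.4, -3.7, -2.4]) cube([17.9, 14, 7]) → bbox [1.4,-3.7,-2.4] .. [19.3,10.3,4.6]
B = cylinder(h=6.3, r=7.1) → bbox [-7.1,-7.1,0] .. [7.1,7.1,6.3]
lo = A.lo+B.lo = [1.4-7.1, -3.7-7.1, -2.4+0] = [-5.700,-10.800,-2.400]
hi = A.hi+B.hi = [19.3+7.1, 10.3+7.1, 4.6+6.3] = [26.400,17.400,10.900]
diag = √(32.1²+28.2²+13.3²) = √2002.54 = 44.750


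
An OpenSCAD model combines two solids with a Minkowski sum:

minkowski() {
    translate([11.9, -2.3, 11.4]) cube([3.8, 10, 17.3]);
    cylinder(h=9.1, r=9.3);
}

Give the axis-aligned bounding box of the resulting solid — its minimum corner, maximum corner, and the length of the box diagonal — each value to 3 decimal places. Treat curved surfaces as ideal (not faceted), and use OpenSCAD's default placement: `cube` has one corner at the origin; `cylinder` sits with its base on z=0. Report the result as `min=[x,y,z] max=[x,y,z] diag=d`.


A = translate([11.9, -2.3, 11.4]) cube([3.8, 10, 17.3]) → bbox [11.9,-2.3,11.4] .. [15.7,7.7,28.7]
B = cylinder(h=9.1, r=9.3) → bbox [-9.3,-9.3,0] .. [9.3,9.3,9.1]
lo = A.lo+B.lo = [11.9-9.3, -2.3-9.3, 11.4+0] = [2.600,-11.600,11.400]
hi = A.hi+B.hi = [15.7+9.3, 7.7+9.3, 28.7+9.1] = [25.000,17.000,37.800]
diag = √(22.4²+28.6²+26.4²) = √2016.68 = 44.907

min=[2.600,-11.600,11.400] max=[25.000,17.000,37.800] diag=44.907


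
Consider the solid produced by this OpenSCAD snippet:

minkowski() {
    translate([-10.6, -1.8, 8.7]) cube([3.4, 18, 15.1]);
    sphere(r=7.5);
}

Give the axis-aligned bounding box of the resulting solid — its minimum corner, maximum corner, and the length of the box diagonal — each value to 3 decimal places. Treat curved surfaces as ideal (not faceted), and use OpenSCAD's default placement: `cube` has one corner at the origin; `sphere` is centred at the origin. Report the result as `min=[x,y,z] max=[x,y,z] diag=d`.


A = translate([-10.6, -1.8, 8.7]) cube([3.4, 18, 15.1]) → bbox [-10.6,-1.8,8.7] .. [-7.2,16.2,23.8]
B = sphere(r=7.5) → bbox [-7.5,-7.5,-7.5] .. [7.5,7.5,7.5]
lo = A.lo+B.lo = [-10.6-7.5, -1.8-7.5, 8.7-7.5] = [-18.100,-9.300,1.200]
hi = A.hi+B.hi = [-7.2+7.5, 16.2+7.5, 23.8+7.5] = [0.300,23.700,31.300]
diag = √(18.4²+33²+30.1²) = √2333.57 = 48.307

min=[-18.100,-9.300,1.200] max=[0.300,23.700,31.300] diag=48.307


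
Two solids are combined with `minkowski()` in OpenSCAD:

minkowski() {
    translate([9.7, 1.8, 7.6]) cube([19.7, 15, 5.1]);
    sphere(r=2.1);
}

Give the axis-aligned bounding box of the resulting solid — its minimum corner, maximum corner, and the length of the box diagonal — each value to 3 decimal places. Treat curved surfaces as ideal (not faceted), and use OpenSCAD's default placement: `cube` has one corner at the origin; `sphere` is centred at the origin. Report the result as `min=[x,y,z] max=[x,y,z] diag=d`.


min=[7.600,-0.300,5.500] max=[31.500,18.900,14.800] diag=32.037

A = translate([9.7, 1.8, 7.6]) cube([19.7, 15, 5.1]) → bbox [9.7,1.8,7.6] .. [29.4,16.8,12.7]
B = sphere(r=2.1) → bbox [-2.1,-2.1,-2.1] .. [2.1,2.1,2.1]
lo = A.lo+B.lo = [9.7-2.1, 1.8-2.1, 7.6-2.1] = [7.600,-0.300,5.500]
hi = A.hi+B.hi = [29.4+2.1, 16.8+2.1, 12.7+2.1] = [31.500,18.900,14.800]
diag = √(23.9²+19.2²+9.3²) = √1026.34 = 32.037


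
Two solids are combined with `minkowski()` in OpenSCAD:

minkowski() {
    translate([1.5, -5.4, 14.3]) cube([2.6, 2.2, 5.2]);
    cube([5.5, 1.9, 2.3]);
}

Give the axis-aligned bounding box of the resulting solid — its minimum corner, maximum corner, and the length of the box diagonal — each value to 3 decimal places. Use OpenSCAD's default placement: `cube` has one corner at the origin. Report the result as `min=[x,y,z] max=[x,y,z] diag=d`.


A = translate([1.5, -5.4, 14.3]) cube([2.6, 2.2, 5.2]) → bbox [1.5,-5.4,14.3] .. [4.1,-3.2,19.5]
B = cube([5.5, 1.9, 2.3]) → bbox [0,0,0] .. [5.5,1.9,2.3]
lo = A.lo+B.lo = [1.5+0, -5.4+0, 14.3+0] = [1.500,-5.400,14.300]
hi = A.hi+B.hi = [4.1+5.5, -3.2+1.9, 19.5+2.3] = [9.600,-1.300,21.800]
diag = √(8.1²+4.1²+7.5²) = √138.67 = 11.776

min=[1.500,-5.400,14.300] max=[9.600,-1.300,21.800] diag=11.776


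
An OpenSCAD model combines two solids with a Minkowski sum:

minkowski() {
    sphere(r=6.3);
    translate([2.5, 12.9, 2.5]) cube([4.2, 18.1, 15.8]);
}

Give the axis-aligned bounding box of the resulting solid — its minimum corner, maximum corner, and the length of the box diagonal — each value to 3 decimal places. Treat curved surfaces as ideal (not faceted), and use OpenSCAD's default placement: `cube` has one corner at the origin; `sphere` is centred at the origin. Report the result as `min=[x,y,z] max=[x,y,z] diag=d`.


min=[-3.800,6.600,-3.800] max=[13.000,37.300,24.600] diag=45.070

A = translate([2.5, 12.9, 2.5]) cube([4.2, 18.1, 15.8]) → bbox [2.5,12.9,2.5] .. [6.7,31,18.3]
B = sphere(r=6.3) → bbox [-6.3,-6.3,-6.3] .. [6.3,6.3,6.3]
lo = A.lo+B.lo = [2.5-6.3, 12.9-6.3, 2.5-6.3] = [-3.800,6.600,-3.800]
hi = A.hi+B.hi = [6.7+6.3, 31+6.3, 18.3+6.3] = [13.000,37.300,24.600]
diag = √(16.8²+30.7²+28.4²) = √2031.29 = 45.070


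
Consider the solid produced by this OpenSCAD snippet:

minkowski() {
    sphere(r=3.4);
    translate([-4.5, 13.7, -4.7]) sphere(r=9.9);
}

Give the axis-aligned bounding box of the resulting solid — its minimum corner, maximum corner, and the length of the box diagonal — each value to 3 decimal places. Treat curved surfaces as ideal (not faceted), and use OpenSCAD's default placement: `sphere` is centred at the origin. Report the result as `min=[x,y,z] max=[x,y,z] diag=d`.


A = translate([-4.5, 13.7, -4.7]) sphere(r=9.9) → bbox [-14.4,3.8,-14.6] .. [5.4,23.6,5.2]
B = sphere(r=3.4) → bbox [-3.4,-3.4,-3.4] .. [3.4,3.4,3.4]
lo = A.lo+B.lo = [-14.4-3.4, 3.8-3.4, -14.6-3.4] = [-17.800,0.400,-18.000]
hi = A.hi+B.hi = [5.4+3.4, 23.6+3.4, 5.2+3.4] = [8.800,27.000,8.600]
diag = √(26.6²+26.6²+26.6²) = √2122.68 = 46.073

min=[-17.800,0.400,-18.000] max=[8.800,27.000,8.600] diag=46.073


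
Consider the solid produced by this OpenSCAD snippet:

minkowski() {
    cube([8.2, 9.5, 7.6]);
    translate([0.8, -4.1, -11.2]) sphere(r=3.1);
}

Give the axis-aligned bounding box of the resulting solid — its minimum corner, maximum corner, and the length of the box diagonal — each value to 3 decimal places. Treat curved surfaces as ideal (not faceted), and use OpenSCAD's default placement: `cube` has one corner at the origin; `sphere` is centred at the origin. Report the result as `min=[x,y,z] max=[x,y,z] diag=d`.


A = translate([0.8, -4.1, -11.2]) sphere(r=3.1) → bbox [-2.3,-7.2,-14.3] .. [3.9,-1,-8.1]
B = cube([8.2, 9.5, 7.6]) → bbox [0,0,0] .. [8.2,9.5,7.6]
lo = A.lo+B.lo = [-2.3+0, -7.2+0, -14.3+0] = [-2.300,-7.200,-14.300]
hi = A.hi+B.hi = [3.9+8.2, -1+9.5, -8.1+7.6] = [12.100,8.500,-0.500]
diag = √(14.4²+15.7²+13.8²) = √644.29 = 25.383

min=[-2.300,-7.200,-14.300] max=[12.100,8.500,-0.500] diag=25.383


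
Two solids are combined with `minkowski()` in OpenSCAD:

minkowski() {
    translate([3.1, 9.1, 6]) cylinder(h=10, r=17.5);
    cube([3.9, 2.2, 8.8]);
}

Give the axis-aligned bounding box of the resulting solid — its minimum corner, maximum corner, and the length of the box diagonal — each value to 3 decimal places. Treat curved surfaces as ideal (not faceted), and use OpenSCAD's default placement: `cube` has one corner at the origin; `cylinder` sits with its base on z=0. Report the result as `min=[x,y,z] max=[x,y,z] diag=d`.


min=[-14.400,-8.400,6.000] max=[24.500,28.800,24.800] diag=57.013

A = translate([3.1, 9.1, 6]) cylinder(h=10, r=17.5) → bbox [-14.4,-8.4,6] .. [20.6,26.6,16]
B = cube([3.9, 2.2, 8.8]) → bbox [0,0,0] .. [3.9,2.2,8.8]
lo = A.lo+B.lo = [-14.4+0, -8.4+0, 6+0] = [-14.400,-8.400,6.000]
hi = A.hi+B.hi = [20.6+3.9, 26.6+2.2, 16+8.8] = [24.500,28.800,24.800]
diag = √(38.9²+37.2²+18.8²) = √3250.49 = 57.013


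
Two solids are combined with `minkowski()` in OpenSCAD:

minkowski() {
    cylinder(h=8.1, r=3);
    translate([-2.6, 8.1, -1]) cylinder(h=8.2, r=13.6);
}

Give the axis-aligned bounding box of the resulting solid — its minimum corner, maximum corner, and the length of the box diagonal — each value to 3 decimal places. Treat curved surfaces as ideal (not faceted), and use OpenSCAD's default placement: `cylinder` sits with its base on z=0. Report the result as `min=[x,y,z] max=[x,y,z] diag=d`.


min=[-19.200,-8.500,-1.000] max=[14.000,24.700,15.300] diag=49.701

A = translate([-2.6, 8.1, -1]) cylinder(h=8.2, r=13.6) → bbox [-16.2,-5.5,-1] .. [11,21.7,7.2]
B = cylinder(h=8.1, r=3) → bbox [-3,-3,0] .. [3,3,8.1]
lo = A.lo+B.lo = [-16.2-3, -5.5-3, -1+0] = [-19.200,-8.500,-1.000]
hi = A.hi+B.hi = [11+3, 21.7+3, 7.2+8.1] = [14.000,24.700,15.300]
diag = √(33.2²+33.2²+16.3²) = √2470.17 = 49.701


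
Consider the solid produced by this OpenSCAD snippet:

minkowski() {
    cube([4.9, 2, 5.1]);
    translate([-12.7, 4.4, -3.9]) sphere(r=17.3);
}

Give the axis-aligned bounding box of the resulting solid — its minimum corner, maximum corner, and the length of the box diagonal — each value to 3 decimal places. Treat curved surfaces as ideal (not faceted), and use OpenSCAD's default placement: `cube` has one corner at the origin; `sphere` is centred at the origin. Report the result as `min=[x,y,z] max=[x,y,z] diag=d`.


A = translate([-12.7, 4.4, -3.9]) sphere(r=17.3) → bbox [-30,-12.9,-21.2] .. [4.6,21.7,13.4]
B = cube([4.9, 2, 5.1]) → bbox [0,0,0] .. [4.9,2,5.1]
lo = A.lo+B.lo = [-30+0, -12.9+0, -21.2+0] = [-30.000,-12.900,-21.200]
hi = A.hi+B.hi = [4.6+4.9, 21.7+2, 13.4+5.1] = [9.500,23.700,18.500]
diag = √(39.5²+36.6²+39.7²) = √4475.9 = 66.902

min=[-30.000,-12.900,-21.200] max=[9.500,23.700,18.500] diag=66.902


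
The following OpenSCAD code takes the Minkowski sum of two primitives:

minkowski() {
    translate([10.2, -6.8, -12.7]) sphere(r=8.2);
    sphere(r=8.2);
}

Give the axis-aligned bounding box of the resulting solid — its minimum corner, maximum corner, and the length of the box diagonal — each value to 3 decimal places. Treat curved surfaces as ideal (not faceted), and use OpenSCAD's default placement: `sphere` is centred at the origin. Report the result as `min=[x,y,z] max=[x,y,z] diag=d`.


min=[-6.200,-23.200,-29.100] max=[26.600,9.600,3.700] diag=56.811

A = translate([10.2, -6.8, -12.7]) sphere(r=8.2) → bbox [2,-15,-20.9] .. [18.4,1.4,-4.5]
B = sphere(r=8.2) → bbox [-8.2,-8.2,-8.2] .. [8.2,8.2,8.2]
lo = A.lo+B.lo = [2-8.2, -15-8.2, -20.9-8.2] = [-6.200,-23.200,-29.100]
hi = A.hi+B.hi = [18.4+8.2, 1.4+8.2, -4.5+8.2] = [26.600,9.600,3.700]
diag = √(32.8²+32.8²+32.8²) = √3227.52 = 56.811


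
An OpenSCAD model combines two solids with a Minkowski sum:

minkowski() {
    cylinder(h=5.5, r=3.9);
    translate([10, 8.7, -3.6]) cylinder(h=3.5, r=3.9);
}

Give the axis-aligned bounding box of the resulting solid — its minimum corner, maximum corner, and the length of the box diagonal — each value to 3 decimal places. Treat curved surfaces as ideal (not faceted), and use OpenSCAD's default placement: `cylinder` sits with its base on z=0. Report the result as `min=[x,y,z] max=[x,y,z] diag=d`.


min=[2.200,0.900,-3.600] max=[17.800,16.500,5.400] diag=23.827

A = translate([10, 8.7, -3.6]) cylinder(h=3.5, r=3.9) → bbox [6.1,4.8,-3.6] .. [13.9,12.6,-0.1]
B = cylinder(h=5.5, r=3.9) → bbox [-3.9,-3.9,0] .. [3.9,3.9,5.5]
lo = A.lo+B.lo = [6.1-3.9, 4.8-3.9, -3.6+0] = [2.200,0.900,-3.600]
hi = A.hi+B.hi = [13.9+3.9, 12.6+3.9, -0.1+5.5] = [17.800,16.500,5.400]
diag = √(15.6²+15.6²+9²) = √567.72 = 23.827


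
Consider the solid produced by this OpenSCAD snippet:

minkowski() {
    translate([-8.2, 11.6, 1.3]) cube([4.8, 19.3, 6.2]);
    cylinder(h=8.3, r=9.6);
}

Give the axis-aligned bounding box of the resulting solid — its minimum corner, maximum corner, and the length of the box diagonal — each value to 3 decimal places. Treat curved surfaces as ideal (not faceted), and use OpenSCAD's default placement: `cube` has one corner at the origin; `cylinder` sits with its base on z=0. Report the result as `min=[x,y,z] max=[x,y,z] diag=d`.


A = translate([-8.2, 11.6, 1.3]) cube([4.8, 19.3, 6.2]) → bbox [-8.2,11.6,1.3] .. [-3.4,30.9,7.5]
B = cylinder(h=8.3, r=9.6) → bbox [-9.6,-9.6,0] .. [9.6,9.6,8.3]
lo = A.lo+B.lo = [-8.2-9.6, 11.6-9.6, 1.3+0] = [-17.800,2.000,1.300]
hi = A.hi+B.hi = [-3.4+9.6, 30.9+9.6, 7.5+8.3] = [6.200,40.500,15.800]
diag = √(24²+38.5²+14.5²) = √2268.5 = 47.629

min=[-17.800,2.000,1.300] max=[6.200,40.500,15.800] diag=47.629


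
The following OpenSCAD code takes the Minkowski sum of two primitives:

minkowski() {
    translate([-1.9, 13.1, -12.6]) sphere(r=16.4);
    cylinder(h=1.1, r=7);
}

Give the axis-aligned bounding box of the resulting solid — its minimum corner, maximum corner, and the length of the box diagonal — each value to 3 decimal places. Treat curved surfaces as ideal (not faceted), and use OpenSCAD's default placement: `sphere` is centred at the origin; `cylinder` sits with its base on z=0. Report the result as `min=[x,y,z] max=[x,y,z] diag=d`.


min=[-25.300,-10.300,-29.000] max=[21.500,36.500,4.900] diag=74.362

A = translate([-1.9, 13.1, -12.6]) sphere(r=16.4) → bbox [-18.3,-3.3,-29] .. [14.5,29.5,3.8]
B = cylinder(h=1.1, r=7) → bbox [-7,-7,0] .. [7,7,1.1]
lo = A.lo+B.lo = [-18.3-7, -3.3-7, -29+0] = [-25.300,-10.300,-29.000]
hi = A.hi+B.hi = [14.5+7, 29.5+7, 3.8+1.1] = [21.500,36.500,4.900]
diag = √(46.8²+46.8²+33.9²) = √5529.69 = 74.362


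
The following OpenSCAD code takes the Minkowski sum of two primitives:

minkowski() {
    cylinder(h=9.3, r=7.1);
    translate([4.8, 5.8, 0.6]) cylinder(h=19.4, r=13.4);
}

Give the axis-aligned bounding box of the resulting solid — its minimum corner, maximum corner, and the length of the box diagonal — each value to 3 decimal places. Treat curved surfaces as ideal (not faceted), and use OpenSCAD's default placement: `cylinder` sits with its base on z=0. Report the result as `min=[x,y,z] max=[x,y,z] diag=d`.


A = translate([4.8, 5.8, 0.6]) cylinder(h=19.4, r=13.4) → bbox [-8.6,-7.6,0.6] .. [18.2,19.2,20]
B = cylinder(h=9.3, r=7.1) → bbox [-7.1,-7.1,0] .. [7.1,7.1,9.3]
lo = A.lo+B.lo = [-8.6-7.1, -7.6-7.1, 0.6+0] = [-15.700,-14.700,0.600]
hi = A.hi+B.hi = [18.2+7.1, 19.2+7.1, 20+9.3] = [25.300,26.300,29.300]
diag = √(41²+41²+28.7²) = √4185.69 = 64.697

min=[-15.700,-14.700,0.600] max=[25.300,26.300,29.300] diag=64.697


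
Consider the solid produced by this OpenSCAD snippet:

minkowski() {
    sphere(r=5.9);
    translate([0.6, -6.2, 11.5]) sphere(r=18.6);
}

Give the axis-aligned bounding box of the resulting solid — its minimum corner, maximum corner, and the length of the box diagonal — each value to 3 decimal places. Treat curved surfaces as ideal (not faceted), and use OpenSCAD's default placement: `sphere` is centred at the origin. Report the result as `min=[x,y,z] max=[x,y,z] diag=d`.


min=[-23.900,-30.700,-13.000] max=[25.100,18.300,36.000] diag=84.870

A = translate([0.6, -6.2, 11.5]) sphere(r=18.6) → bbox [-18,-24.8,-7.1] .. [19.2,12.4,30.1]
B = sphere(r=5.9) → bbox [-5.9,-5.9,-5.9] .. [5.9,5.9,5.9]
lo = A.lo+B.lo = [-18-5.9, -24.8-5.9, -7.1-5.9] = [-23.900,-30.700,-13.000]
hi = A.hi+B.hi = [19.2+5.9, 12.4+5.9, 30.1+5.9] = [25.100,18.300,36.000]
diag = √(49²+49²+49²) = √7203 = 84.870


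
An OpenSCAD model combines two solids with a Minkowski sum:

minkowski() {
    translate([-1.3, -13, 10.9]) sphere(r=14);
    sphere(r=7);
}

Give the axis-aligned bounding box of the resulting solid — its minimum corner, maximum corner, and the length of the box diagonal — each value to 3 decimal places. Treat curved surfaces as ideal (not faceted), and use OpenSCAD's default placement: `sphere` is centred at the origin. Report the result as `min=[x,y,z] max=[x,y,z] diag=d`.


A = translate([-1.3, -13, 10.9]) sphere(r=14) → bbox [-15.3,-27,-3.1] .. [12.7,1,24.9]
B = sphere(r=7) → bbox [-7,-7,-7] .. [7,7,7]
lo = A.lo+B.lo = [-15.3-7, -27-7, -3.1-7] = [-22.300,-34.000,-10.100]
hi = A.hi+B.hi = [12.7+7, 1+7, 24.9+7] = [19.700,8.000,31.900]
diag = √(42²+42²+42²) = √5292 = 72.746

min=[-22.300,-34.000,-10.100] max=[19.700,8.000,31.900] diag=72.746


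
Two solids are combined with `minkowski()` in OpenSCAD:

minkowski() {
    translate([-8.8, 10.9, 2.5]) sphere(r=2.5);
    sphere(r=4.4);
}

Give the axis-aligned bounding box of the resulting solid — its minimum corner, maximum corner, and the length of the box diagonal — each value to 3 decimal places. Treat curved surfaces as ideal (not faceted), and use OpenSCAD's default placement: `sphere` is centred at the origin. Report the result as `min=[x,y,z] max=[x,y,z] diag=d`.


min=[-15.700,4.000,-4.400] max=[-1.900,17.800,9.400] diag=23.902

A = translate([-8.8, 10.9, 2.5]) sphere(r=2.5) → bbox [-11.3,8.4,0] .. [-6.3,13.4,5]
B = sphere(r=4.4) → bbox [-4.4,-4.4,-4.4] .. [4.4,4.4,4.4]
lo = A.lo+B.lo = [-11.3-4.4, 8.4-4.4, 0-4.4] = [-15.700,4.000,-4.400]
hi = A.hi+B.hi = [-6.3+4.4, 13.4+4.4, 5+4.4] = [-1.900,17.800,9.400]
diag = √(13.8²+13.8²+13.8²) = √571.32 = 23.902


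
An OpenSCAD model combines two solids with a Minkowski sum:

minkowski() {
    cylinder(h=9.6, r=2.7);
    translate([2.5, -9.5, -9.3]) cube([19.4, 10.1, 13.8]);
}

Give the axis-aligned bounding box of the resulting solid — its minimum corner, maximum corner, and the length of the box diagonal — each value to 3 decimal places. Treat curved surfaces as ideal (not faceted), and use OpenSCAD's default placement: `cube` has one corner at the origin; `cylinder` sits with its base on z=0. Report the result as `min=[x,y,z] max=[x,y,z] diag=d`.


A = translate([2.5, -9.5, -9.3]) cube([19.4, 10.1, 13.8]) → bbox [2.5,-9.5,-9.3] .. [21.9,0.6,4.5]
B = cylinder(h=9.6, r=2.7) → bbox [-2.7,-2.7,0] .. [2.7,2.7,9.6]
lo = A.lo+B.lo = [2.5-2.7, -9.5-2.7, -9.3+0] = [-0.200,-12.200,-9.300]
hi = A.hi+B.hi = [21.9+2.7, 0.6+2.7, 4.5+9.6] = [24.600,3.300,14.100]
diag = √(24.8²+15.5²+23.4²) = √1402.85 = 37.455

min=[-0.200,-12.200,-9.300] max=[24.600,3.300,14.100] diag=37.455


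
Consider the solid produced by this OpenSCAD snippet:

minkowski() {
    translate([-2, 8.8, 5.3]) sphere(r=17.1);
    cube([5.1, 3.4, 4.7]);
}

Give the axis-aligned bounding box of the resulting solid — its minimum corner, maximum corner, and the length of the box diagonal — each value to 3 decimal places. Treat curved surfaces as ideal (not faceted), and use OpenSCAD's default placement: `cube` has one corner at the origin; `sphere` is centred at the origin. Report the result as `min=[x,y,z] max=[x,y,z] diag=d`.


min=[-19.100,-8.300,-11.800] max=[20.200,29.300,27.100] diag=66.869

A = translate([-2, 8.8, 5.3]) sphere(r=17.1) → bbox [-19.1,-8.3,-11.8] .. [15.1,25.9,22.4]
B = cube([5.1, 3.4, 4.7]) → bbox [0,0,0] .. [5.1,3.4,4.7]
lo = A.lo+B.lo = [-19.1+0, -8.3+0, -11.8+0] = [-19.100,-8.300,-11.800]
hi = A.hi+B.hi = [15.1+5.1, 25.9+3.4, 22.4+4.7] = [20.200,29.300,27.100]
diag = √(39.3²+37.6²+38.9²) = √4471.46 = 66.869


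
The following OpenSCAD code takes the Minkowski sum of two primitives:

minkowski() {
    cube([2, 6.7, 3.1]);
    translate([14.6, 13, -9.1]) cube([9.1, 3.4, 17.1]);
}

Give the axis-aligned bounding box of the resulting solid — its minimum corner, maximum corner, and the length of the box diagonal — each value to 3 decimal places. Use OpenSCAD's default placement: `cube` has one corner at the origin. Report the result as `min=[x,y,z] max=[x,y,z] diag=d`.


min=[14.600,13.000,-9.100] max=[25.700,23.100,11.100] diag=25.165

A = translate([14.6, 13, -9.1]) cube([9.1, 3.4, 17.1]) → bbox [14.6,13,-9.1] .. [23.7,16.4,8]
B = cube([2, 6.7, 3.1]) → bbox [0,0,0] .. [2,6.7,3.1]
lo = A.lo+B.lo = [14.6+0, 13+0, -9.1+0] = [14.600,13.000,-9.100]
hi = A.hi+B.hi = [23.7+2, 16.4+6.7, 8+3.1] = [25.700,23.100,11.100]
diag = √(11.1²+10.1²+20.2²) = √633.26 = 25.165


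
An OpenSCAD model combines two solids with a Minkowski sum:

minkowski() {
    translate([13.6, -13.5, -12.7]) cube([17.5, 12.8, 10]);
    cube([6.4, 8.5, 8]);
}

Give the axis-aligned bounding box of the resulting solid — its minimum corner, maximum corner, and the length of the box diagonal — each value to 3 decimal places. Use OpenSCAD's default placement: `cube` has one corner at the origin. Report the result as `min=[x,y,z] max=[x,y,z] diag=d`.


min=[13.600,-13.500,-12.700] max=[37.500,7.800,5.300] diag=36.727

A = translate([13.6, -13.5, -12.7]) cube([17.5, 12.8, 10]) → bbox [13.6,-13.5,-12.7] .. [31.1,-0.7,-2.7]
B = cube([6.4, 8.5, 8]) → bbox [0,0,0] .. [6.4,8.5,8]
lo = A.lo+B.lo = [13.6+0, -13.5+0, -12.7+0] = [13.600,-13.500,-12.700]
hi = A.hi+B.hi = [31.1+6.4, -0.7+8.5, -2.7+8] = [37.500,7.800,5.300]
diag = √(23.9²+21.3²+18²) = √1348.9 = 36.727


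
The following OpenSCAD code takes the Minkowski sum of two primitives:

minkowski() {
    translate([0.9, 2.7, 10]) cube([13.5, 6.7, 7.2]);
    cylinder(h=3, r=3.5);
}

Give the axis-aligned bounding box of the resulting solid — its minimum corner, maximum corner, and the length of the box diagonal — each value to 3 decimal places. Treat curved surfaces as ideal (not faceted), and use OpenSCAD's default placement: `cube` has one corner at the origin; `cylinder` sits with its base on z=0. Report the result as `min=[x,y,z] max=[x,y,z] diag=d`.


min=[-2.600,-0.800,10.000] max=[17.900,12.900,20.200] diag=26.683

A = translate([0.9, 2.7, 10]) cube([13.5, 6.7, 7.2]) → bbox [0.9,2.7,10] .. [14.4,9.4,17.2]
B = cylinder(h=3, r=3.5) → bbox [-3.5,-3.5,0] .. [3.5,3.5,3]
lo = A.lo+B.lo = [0.9-3.5, 2.7-3.5, 10+0] = [-2.600,-0.800,10.000]
hi = A.hi+B.hi = [14.4+3.5, 9.4+3.5, 17.2+3] = [17.900,12.900,20.200]
diag = √(20.5²+13.7²+10.2²) = √711.98 = 26.683


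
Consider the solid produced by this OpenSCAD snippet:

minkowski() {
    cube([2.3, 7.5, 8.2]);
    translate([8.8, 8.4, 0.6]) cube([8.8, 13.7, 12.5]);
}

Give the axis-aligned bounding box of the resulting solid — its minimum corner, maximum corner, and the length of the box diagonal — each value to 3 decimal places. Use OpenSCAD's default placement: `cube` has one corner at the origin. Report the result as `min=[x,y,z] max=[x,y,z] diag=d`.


min=[8.800,8.400,0.600] max=[19.900,29.600,21.300] diag=31.641

A = translate([8.8, 8.4, 0.6]) cube([8.8, 13.7, 12.5]) → bbox [8.8,8.4,0.6] .. [17.6,22.1,13.1]
B = cube([2.3, 7.5, 8.2]) → bbox [0,0,0] .. [2.3,7.5,8.2]
lo = A.lo+B.lo = [8.8+0, 8.4+0, 0.6+0] = [8.800,8.400,0.600]
hi = A.hi+B.hi = [17.6+2.3, 22.1+7.5, 13.1+8.2] = [19.900,29.600,21.300]
diag = √(11.1²+21.2²+20.7²) = √1001.14 = 31.641


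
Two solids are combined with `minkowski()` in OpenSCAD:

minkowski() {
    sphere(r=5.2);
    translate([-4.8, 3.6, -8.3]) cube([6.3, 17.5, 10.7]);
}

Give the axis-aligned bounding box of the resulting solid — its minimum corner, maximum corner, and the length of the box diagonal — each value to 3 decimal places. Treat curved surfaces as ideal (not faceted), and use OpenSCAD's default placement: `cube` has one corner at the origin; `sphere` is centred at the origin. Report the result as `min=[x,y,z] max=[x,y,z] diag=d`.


min=[-10.000,-1.600,-13.500] max=[6.700,26.300,7.600] diag=38.762

A = translate([-4.8, 3.6, -8.3]) cube([6.3, 17.5, 10.7]) → bbox [-4.8,3.6,-8.3] .. [1.5,21.1,2.4]
B = sphere(r=5.2) → bbox [-5.2,-5.2,-5.2] .. [5.2,5.2,5.2]
lo = A.lo+B.lo = [-4.8-5.2, 3.6-5.2, -8.3-5.2] = [-10.000,-1.600,-13.500]
hi = A.hi+B.hi = [1.5+5.2, 21.1+5.2, 2.4+5.2] = [6.700,26.300,7.600]
diag = √(16.7²+27.9²+21.1²) = √1502.51 = 38.762


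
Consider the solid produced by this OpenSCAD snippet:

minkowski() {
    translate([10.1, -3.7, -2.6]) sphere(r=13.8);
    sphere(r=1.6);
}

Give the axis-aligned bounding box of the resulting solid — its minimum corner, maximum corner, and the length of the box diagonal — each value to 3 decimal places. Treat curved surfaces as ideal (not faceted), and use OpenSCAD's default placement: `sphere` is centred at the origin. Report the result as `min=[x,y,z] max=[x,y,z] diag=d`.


min=[-5.300,-19.100,-18.000] max=[25.500,11.700,12.800] diag=53.347

A = translate([10.1, -3.7, -2.6]) sphere(r=13.8) → bbox [-3.7,-17.5,-16.4] .. [23.9,10.1,11.2]
B = sphere(r=1.6) → bbox [-1.6,-1.6,-1.6] .. [1.6,1.6,1.6]
lo = A.lo+B.lo = [-3.7-1.6, -17.5-1.6, -16.4-1.6] = [-5.300,-19.100,-18.000]
hi = A.hi+B.hi = [23.9+1.6, 10.1+1.6, 11.2+1.6] = [25.500,11.700,12.800]
diag = √(30.8²+30.8²+30.8²) = √2845.92 = 53.347


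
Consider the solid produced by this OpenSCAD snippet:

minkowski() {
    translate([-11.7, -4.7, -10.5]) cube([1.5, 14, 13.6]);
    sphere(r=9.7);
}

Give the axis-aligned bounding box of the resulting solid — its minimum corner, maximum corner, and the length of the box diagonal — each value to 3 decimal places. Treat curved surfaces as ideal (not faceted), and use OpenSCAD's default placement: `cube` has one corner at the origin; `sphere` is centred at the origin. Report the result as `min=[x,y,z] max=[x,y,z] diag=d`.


A = translate([-11.7, -4.7, -10.5]) cube([1.5, 14, 13.6]) → bbox [-11.7,-4.7,-10.5] .. [-10.2,9.3,3.1]
B = sphere(r=9.7) → bbox [-9.7,-9.7,-9.7] .. [9.7,9.7,9.7]
lo = A.lo+B.lo = [-11.7-9.7, -4.7-9.7, -10.5-9.7] = [-21.400,-14.400,-20.200]
hi = A.hi+B.hi = [-10.2+9.7, 9.3+9.7, 3.1+9.7] = [-0.500,19.000,12.800]
diag = √(20.9²+33.4²+33²) = √2641.37 = 51.394

min=[-21.400,-14.400,-20.200] max=[-0.500,19.000,12.800] diag=51.394


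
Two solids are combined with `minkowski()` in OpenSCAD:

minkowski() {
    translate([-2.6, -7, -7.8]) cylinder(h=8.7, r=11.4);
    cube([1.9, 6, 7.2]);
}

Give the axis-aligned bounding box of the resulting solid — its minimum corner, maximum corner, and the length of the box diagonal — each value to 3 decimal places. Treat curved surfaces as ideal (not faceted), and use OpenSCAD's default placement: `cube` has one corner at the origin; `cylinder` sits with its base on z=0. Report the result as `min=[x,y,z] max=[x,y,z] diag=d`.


min=[-14.000,-18.400,-7.800] max=[10.700,10.400,8.100] diag=41.138

A = translate([-2.6, -7, -7.8]) cylinder(h=8.7, r=11.4) → bbox [-14,-18.4,-7.8] .. [8.8,4.4,0.9]
B = cube([1.9, 6, 7.2]) → bbox [0,0,0] .. [1.9,6,7.2]
lo = A.lo+B.lo = [-14+0, -18.4+0, -7.8+0] = [-14.000,-18.400,-7.800]
hi = A.hi+B.hi = [8.8+1.9, 4.4+6, 0.9+7.2] = [10.700,10.400,8.100]
diag = √(24.7²+28.8²+15.9²) = √1692.34 = 41.138


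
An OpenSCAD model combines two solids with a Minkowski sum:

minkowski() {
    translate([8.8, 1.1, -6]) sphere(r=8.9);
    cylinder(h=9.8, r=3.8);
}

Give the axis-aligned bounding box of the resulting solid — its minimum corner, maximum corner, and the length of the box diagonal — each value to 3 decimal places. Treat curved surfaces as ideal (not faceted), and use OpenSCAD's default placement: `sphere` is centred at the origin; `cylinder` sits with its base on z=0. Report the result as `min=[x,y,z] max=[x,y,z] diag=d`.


A = translate([8.8, 1.1, -6]) sphere(r=8.9) → bbox [-0.1,-7.8,-14.9] .. [17.7,10,2.9]
B = cylinder(h=9.8, r=3.8) → bbox [-3.8,-3.8,0] .. [3.8,3.8,9.8]
lo = A.lo+B.lo = [-0.1-3.8, -7.8-3.8, -14.9+0] = [-3.900,-11.600,-14.900]
hi = A.hi+B.hi = [17.7+3.8, 10+3.8, 2.9+9.8] = [21.500,13.800,12.700]
diag = √(25.4²+25.4²+27.6²) = √2052.08 = 45.300

min=[-3.900,-11.600,-14.900] max=[21.500,13.800,12.700] diag=45.300


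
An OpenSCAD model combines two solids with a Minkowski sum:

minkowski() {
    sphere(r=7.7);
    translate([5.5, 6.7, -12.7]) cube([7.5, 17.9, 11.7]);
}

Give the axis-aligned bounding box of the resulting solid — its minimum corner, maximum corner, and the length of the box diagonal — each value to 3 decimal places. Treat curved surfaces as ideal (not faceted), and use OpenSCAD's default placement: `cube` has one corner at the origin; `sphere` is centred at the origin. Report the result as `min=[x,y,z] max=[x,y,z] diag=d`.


A = translate([5.5, 6.7, -12.7]) cube([7.5, 17.9, 11.7]) → bbox [5.5,6.7,-12.7] .. [13,24.6,-1]
B = sphere(r=7.7) → bbox [-7.7,-7.7,-7.7] .. [7.7,7.7,7.7]
lo = A.lo+B.lo = [5.5-7.7, 6.7-7.7, -12.7-7.7] = [-2.200,-1.000,-20.400]
hi = A.hi+B.hi = [13+7.7, 24.6+7.7, -1+7.7] = [20.700,32.300,6.700]
diag = √(22.9²+33.3²+27.1²) = √2367.71 = 48.659

min=[-2.200,-1.000,-20.400] max=[20.700,32.300,6.700] diag=48.659


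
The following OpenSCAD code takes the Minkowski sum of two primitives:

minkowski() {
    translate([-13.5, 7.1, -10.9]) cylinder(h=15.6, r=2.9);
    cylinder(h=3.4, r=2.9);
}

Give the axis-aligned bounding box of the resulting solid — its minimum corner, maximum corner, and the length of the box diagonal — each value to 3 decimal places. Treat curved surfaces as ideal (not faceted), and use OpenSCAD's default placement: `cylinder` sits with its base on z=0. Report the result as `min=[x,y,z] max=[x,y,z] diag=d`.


min=[-19.300,1.300,-10.900] max=[-7.700,12.900,8.100] diag=25.102

A = translate([-13.5, 7.1, -10.9]) cylinder(h=15.6, r=2.9) → bbox [-16.4,4.2,-10.9] .. [-10.6,10,4.7]
B = cylinder(h=3.4, r=2.9) → bbox [-2.9,-2.9,0] .. [2.9,2.9,3.4]
lo = A.lo+B.lo = [-16.4-2.9, 4.2-2.9, -10.9+0] = [-19.300,1.300,-10.900]
hi = A.hi+B.hi = [-10.6+2.9, 10+2.9, 4.7+3.4] = [-7.700,12.900,8.100]
diag = √(11.6²+11.6²+19²) = √630.12 = 25.102
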